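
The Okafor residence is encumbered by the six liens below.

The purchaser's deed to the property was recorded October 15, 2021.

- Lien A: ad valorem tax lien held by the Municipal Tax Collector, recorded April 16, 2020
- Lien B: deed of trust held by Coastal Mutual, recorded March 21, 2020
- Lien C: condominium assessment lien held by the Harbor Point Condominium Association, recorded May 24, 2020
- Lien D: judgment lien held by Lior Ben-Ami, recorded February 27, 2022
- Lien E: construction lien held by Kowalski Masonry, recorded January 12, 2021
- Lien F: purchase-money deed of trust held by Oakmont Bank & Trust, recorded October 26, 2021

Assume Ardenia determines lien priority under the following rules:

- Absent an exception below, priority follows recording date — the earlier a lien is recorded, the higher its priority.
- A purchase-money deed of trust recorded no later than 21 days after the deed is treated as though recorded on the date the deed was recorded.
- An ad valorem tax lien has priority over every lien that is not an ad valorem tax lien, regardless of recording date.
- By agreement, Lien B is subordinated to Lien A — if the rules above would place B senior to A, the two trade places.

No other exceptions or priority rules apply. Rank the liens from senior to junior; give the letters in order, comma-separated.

Effective dates: F was recorded within the 21-day window, so its effective date is the deed date October 15, 2021.
A is an ad valorem tax lien, so it outranks all other liens regardless of date.
Remaining liens by effective date: B (March 21, 2020), C (May 24, 2020), E (January 12, 2021), F (October 15, 2021), D (February 27, 2022).
B already ranks below A; the subordination has no effect.

A, B, C, E, F, D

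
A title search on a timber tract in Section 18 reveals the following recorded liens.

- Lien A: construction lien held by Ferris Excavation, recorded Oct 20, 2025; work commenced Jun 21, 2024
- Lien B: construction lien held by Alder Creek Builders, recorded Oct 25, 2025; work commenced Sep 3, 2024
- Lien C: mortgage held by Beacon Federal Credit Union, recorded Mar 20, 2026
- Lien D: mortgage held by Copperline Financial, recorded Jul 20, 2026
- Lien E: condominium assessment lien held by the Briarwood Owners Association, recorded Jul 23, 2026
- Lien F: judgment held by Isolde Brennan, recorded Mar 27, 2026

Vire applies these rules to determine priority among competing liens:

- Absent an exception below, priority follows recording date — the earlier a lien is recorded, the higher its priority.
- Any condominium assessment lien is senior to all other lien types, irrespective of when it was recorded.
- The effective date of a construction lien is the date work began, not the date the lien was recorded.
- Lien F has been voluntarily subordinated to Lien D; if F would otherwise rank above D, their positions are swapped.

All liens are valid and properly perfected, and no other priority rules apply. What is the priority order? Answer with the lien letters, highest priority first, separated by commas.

E, A, B, C, D, F

Adjusting effective dates: A is treated as recorded Jun 21, 2024, the work-commencement date; B is treated as recorded Sep 3, 2024, the work-commencement date.
E, as a condominium assessment lien, has superpriority and ranks first.
Among the remaining liens, by effective date: A (Jun 21, 2024), B (Sep 3, 2024), C (Mar 20, 2026), F (Mar 27, 2026), D (Jul 20, 2026).
F is senior to D before the subordination, so the two trade places.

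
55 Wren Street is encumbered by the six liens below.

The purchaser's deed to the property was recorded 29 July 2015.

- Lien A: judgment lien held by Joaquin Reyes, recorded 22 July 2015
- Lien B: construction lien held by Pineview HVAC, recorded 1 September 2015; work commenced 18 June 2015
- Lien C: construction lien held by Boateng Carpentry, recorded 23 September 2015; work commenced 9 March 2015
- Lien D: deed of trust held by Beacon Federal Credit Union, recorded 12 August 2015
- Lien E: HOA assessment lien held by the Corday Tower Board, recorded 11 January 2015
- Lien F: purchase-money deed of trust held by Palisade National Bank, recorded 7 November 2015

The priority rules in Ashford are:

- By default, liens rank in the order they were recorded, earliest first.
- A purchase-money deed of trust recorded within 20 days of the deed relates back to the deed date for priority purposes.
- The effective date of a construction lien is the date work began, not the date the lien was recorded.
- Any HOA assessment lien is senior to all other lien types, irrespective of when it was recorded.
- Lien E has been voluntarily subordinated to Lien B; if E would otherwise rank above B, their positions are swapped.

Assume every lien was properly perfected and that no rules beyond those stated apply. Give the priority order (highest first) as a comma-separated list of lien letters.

B, C, E, A, D, F

Effective dates: B's effective date is 18 June 2015, when work began; C relates back to 9 March 2015 (work commenced); F missed the 20-day window (101 days after the deed), so its recording date stands.
E is an HOA assessment lien and takes priority over every other lien.
Ordering the rest by effective date: C (9 March 2015), B (18 June 2015), A (22 July 2015), D (12 August 2015), F (7 November 2015).
E is senior to B before the subordination, so the two trade places.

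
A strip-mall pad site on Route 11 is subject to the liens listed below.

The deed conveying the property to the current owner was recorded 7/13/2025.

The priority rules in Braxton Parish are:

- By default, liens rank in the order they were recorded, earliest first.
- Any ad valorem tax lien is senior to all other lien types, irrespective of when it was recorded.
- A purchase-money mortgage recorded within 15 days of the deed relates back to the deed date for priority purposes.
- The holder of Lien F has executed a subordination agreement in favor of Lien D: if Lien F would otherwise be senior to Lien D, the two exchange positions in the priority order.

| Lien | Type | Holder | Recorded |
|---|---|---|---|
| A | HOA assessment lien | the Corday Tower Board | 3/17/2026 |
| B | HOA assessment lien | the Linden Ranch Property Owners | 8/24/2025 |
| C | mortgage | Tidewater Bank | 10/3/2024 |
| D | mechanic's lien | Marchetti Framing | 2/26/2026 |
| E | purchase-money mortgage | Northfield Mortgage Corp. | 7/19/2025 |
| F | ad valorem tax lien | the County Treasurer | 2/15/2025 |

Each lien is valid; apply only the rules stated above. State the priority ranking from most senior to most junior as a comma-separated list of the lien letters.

Effective dates after the stated exceptions: E relates back to the deed date 7/13/2025.
F, as an ad valorem tax lien, has superpriority and ranks first.
The other liens, earliest effective date first: C (10/3/2024), E (7/13/2025), B (8/24/2025), D (2/26/2026), A (3/17/2026).
The subordination applies — F was senior to D — so F and D swap.

D, C, E, B, F, A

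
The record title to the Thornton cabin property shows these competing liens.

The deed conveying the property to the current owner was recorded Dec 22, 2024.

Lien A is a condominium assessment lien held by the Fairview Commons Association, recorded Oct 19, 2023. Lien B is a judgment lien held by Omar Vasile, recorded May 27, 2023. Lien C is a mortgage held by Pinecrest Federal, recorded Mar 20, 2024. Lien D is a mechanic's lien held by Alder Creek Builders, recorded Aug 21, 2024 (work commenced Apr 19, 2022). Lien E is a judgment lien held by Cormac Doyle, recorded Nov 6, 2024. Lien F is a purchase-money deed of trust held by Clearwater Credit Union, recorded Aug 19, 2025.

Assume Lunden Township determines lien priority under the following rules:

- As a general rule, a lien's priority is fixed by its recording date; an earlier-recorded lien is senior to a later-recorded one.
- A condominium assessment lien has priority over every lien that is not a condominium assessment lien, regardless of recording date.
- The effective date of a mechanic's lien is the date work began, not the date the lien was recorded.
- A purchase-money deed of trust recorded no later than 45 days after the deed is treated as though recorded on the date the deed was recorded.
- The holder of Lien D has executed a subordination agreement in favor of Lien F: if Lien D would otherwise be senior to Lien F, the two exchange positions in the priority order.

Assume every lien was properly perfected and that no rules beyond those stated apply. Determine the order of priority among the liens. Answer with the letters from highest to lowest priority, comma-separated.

A, F, B, C, E, D

Adjusting effective dates: D relates back to Apr 19, 2022 (work commenced); F missed the 45-day window (240 days after the deed), so its recording date stands.
A is a condominium assessment lien and takes priority over every other lien.
Ordering the rest by effective date: D (Apr 19, 2022), B (May 27, 2023), C (Mar 20, 2024), E (Nov 6, 2024), F (Aug 19, 2025).
The subordination applies — D was senior to F — so D and F swap.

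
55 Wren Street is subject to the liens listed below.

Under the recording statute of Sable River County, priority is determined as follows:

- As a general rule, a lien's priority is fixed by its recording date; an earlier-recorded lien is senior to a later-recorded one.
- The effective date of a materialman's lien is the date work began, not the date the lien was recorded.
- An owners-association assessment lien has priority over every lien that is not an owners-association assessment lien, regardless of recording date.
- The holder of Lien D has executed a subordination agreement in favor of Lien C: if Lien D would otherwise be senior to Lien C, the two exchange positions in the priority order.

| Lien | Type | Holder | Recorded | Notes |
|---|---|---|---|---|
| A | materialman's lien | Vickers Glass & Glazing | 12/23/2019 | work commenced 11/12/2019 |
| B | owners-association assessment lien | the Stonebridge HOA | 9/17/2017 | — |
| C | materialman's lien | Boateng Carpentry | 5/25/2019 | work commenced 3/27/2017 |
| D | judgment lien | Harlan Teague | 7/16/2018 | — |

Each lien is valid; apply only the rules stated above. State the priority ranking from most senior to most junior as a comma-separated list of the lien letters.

First, effective dates: A relates back to 11/12/2019 (work commenced); C relates back to 3/27/2017 (work commenced).
As an owners-association assessment lien, B is senior to every other lien.
Ordering the rest by effective date: C (3/27/2017), D (7/16/2018), A (11/12/2019).
D already ranks below C; the subordination has no effect.

B, C, D, A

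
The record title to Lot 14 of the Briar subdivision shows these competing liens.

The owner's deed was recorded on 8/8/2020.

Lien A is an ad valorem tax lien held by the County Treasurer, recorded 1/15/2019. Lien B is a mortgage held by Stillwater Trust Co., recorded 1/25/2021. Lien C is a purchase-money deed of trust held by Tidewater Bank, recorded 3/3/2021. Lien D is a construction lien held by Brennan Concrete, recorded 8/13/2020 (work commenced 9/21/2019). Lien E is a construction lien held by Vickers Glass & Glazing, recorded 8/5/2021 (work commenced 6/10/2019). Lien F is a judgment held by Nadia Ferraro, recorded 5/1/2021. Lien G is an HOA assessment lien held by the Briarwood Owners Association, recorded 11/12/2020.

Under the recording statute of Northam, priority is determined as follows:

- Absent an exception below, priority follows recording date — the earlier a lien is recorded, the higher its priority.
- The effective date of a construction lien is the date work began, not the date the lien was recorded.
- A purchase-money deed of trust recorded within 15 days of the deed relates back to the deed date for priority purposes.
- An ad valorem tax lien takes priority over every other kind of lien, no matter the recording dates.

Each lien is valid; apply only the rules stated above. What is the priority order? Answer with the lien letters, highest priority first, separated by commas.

A, E, D, G, B, C, F

Adjusting effective dates: C was recorded 207 days after the deed — beyond 15 days — so no relation-back applies; D is treated as recorded 9/21/2019, the work-commencement date; E's effective date is 6/10/2019, when work began.
A is an ad valorem tax lien, so it outranks all other liens regardless of date.
Ordering the rest by effective date: E (6/10/2019), D (9/21/2019), G (11/12/2020), B (1/25/2021), C (3/3/2021), F (5/1/2021).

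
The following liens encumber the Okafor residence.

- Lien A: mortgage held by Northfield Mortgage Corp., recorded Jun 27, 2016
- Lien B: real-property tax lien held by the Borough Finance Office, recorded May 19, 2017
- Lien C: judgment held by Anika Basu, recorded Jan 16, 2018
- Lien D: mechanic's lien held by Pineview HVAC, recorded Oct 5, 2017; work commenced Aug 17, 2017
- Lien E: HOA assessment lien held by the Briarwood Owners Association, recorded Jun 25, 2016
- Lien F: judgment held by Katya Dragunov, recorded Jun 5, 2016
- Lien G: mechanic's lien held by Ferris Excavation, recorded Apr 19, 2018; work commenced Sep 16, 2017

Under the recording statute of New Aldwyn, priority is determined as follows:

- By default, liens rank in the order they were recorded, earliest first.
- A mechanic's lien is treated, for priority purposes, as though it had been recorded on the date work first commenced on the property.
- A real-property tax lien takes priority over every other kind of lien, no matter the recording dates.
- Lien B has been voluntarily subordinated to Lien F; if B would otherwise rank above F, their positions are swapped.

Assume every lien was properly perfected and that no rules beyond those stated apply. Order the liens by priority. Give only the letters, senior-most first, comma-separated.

Adjusting effective dates: D is treated as recorded Aug 17, 2017, the work-commencement date; G's effective date is Sep 16, 2017, when work began.
B, as a real-property tax lien, has superpriority and ranks first.
Ordering the rest by effective date: F (Jun 5, 2016), E (Jun 25, 2016), A (Jun 27, 2016), D (Aug 17, 2017), G (Sep 16, 2017), C (Jan 16, 2018).
B is senior to F before the subordination, so the two trade places.

F, B, E, A, D, G, C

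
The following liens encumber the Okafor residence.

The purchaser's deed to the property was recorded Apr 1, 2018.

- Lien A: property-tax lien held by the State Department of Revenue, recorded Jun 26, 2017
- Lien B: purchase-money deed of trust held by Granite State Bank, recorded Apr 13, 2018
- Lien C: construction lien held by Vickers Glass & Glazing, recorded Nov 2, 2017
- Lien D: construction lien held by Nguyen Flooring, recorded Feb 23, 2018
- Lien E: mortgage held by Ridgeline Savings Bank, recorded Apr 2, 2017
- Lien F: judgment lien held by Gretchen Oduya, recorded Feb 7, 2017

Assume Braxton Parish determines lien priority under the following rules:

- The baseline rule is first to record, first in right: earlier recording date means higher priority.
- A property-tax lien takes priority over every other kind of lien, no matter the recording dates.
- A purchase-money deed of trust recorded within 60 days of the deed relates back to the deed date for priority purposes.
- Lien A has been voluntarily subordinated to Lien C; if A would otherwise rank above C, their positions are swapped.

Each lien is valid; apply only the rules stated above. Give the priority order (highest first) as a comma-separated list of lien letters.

C, F, E, A, D, B

Effective dates: B relates back to the deed date Apr 1, 2018.
As a property-tax lien, A is senior to every other lien.
Remaining liens by effective date: F (Feb 7, 2017), E (Apr 2, 2017), C (Nov 2, 2017), D (Feb 23, 2018), B (Apr 1, 2018).
The subordination applies — A was senior to C — so A and C swap.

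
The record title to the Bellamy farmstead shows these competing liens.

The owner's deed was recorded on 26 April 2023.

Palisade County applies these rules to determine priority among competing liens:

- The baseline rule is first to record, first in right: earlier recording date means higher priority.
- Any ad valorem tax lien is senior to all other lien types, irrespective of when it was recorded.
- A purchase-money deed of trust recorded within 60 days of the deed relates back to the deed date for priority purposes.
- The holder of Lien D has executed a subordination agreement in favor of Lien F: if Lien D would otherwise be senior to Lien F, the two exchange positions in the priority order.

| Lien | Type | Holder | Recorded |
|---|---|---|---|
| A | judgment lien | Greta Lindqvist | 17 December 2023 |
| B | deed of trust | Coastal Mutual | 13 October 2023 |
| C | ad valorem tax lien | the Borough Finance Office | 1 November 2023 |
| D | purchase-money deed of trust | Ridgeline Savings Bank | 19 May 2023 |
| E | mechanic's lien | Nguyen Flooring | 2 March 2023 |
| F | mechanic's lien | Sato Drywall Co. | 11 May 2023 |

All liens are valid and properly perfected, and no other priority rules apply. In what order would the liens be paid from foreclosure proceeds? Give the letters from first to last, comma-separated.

First, effective dates: D's effective date is the deed date, 26 April 2023.
C is an ad valorem tax lien, so it outranks all other liens regardless of date.
Among the remaining liens, by effective date: E (2 March 2023), D (26 April 2023), F (11 May 2023), B (13 October 2023), A (17 December 2023).
D would otherwise be senior to F, so under the subordination agreement D and F exchange positions.

C, E, F, D, B, A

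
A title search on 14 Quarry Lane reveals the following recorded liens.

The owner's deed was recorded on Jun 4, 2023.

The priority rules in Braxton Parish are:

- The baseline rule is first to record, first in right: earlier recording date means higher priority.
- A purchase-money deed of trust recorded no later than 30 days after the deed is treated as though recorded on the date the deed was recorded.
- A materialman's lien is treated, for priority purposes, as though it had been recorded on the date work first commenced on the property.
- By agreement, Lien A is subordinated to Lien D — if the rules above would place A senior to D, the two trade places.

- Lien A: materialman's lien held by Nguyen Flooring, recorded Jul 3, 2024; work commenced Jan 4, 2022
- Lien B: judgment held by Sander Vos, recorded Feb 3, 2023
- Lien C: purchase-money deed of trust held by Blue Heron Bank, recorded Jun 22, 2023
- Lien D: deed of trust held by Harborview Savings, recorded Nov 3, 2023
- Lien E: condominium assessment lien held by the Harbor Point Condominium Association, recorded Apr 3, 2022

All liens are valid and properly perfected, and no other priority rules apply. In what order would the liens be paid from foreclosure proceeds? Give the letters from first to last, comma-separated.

D, E, B, C, A

First, effective dates: A is treated as recorded Jan 4, 2022, the work-commencement date; C relates back to the deed date Jun 4, 2023.
By effective date, earliest first: A (Jan 4, 2022), E (Apr 3, 2022), B (Feb 3, 2023), C (Jun 4, 2023), D (Nov 3, 2023).
Because A would otherwise rank above D, the subordination swaps them.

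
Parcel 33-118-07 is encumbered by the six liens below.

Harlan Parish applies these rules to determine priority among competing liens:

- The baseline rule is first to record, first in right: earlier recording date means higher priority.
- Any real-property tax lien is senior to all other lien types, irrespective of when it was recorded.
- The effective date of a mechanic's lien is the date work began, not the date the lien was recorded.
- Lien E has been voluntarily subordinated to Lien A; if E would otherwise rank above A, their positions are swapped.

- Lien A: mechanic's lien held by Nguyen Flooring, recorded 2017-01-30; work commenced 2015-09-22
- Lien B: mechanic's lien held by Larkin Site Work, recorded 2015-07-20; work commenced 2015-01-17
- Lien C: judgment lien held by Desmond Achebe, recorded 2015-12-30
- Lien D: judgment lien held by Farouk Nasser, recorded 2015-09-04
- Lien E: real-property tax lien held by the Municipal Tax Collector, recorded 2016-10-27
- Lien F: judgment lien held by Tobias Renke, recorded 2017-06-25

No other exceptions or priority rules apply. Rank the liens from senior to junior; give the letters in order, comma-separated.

A, B, D, E, C, F

First, effective dates: A's effective date is 2015-09-22, when work began; B's effective date is 2015-01-17, when work began.
E, as a real-property tax lien, has superpriority and ranks first.
Among the remaining liens, by effective date: B (2015-01-17), D (2015-09-04), A (2015-09-22), C (2015-12-30), F (2017-06-25).
Because E would otherwise rank above A, the subordination swaps them.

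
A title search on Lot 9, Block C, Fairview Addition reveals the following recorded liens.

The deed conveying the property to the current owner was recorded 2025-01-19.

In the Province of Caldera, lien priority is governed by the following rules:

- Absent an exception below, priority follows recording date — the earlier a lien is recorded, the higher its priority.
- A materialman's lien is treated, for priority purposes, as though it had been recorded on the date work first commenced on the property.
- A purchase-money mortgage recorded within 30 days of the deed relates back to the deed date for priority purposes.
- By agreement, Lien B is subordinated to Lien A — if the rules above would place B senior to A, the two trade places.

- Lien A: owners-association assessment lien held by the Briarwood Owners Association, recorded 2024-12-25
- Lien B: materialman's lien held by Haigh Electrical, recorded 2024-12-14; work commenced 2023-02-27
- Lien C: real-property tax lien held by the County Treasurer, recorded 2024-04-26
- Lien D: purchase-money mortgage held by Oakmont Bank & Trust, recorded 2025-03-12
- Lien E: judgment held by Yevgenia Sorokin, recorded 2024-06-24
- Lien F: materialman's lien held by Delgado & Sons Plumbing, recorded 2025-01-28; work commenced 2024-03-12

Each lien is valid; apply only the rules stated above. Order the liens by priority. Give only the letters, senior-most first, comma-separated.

Effective dates after the stated exceptions: B is treated as recorded 2023-02-27, the work-commencement date; D was recorded 52 days after the deed — beyond 30 days — so no relation-back applies; F's effective date is 2024-03-12, when work began.
By effective date: B (2023-02-27), F (2024-03-12), C (2024-04-26), E (2024-06-24), A (2024-12-25), D (2025-03-12).
The subordination applies — B was senior to A — so B and A swap.

A, F, C, E, B, D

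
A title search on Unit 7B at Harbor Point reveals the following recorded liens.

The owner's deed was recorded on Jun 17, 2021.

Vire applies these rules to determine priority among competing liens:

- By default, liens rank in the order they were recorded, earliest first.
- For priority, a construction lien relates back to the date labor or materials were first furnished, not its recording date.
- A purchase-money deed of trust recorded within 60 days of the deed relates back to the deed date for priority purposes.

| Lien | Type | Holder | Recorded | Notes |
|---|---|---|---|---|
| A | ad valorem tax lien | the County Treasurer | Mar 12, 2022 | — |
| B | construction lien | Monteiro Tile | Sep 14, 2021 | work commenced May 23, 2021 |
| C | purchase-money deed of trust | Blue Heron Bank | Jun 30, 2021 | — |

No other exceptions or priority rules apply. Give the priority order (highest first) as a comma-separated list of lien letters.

B, C, A

Effective dates after the stated exceptions: B's effective date is May 23, 2021, when work began; C relates back to the deed date Jun 17, 2021.
By effective date, earliest first: B (May 23, 2021), C (Jun 17, 2021), A (Mar 12, 2022).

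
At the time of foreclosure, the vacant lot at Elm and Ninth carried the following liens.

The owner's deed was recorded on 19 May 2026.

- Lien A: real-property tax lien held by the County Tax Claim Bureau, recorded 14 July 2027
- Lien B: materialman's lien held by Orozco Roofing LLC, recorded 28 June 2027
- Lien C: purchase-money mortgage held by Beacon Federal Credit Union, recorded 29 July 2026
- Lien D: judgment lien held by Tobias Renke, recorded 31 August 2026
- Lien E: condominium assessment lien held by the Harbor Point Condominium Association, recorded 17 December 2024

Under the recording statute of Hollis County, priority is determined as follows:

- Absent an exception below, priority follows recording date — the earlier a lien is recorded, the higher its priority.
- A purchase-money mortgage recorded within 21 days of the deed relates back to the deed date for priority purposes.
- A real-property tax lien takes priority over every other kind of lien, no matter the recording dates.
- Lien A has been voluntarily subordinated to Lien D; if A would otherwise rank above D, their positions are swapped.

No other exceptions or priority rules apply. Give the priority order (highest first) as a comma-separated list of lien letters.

D, E, C, A, B

First, effective dates: C missed the 21-day window (71 days after the deed), so its recording date stands.
A is a real-property tax lien, so it outranks all other liens regardless of date.
Among the remaining liens, by effective date: E (17 December 2024), C (29 July 2026), D (31 August 2026), B (28 June 2027).
A would otherwise be senior to D, so under the subordination agreement A and D exchange positions.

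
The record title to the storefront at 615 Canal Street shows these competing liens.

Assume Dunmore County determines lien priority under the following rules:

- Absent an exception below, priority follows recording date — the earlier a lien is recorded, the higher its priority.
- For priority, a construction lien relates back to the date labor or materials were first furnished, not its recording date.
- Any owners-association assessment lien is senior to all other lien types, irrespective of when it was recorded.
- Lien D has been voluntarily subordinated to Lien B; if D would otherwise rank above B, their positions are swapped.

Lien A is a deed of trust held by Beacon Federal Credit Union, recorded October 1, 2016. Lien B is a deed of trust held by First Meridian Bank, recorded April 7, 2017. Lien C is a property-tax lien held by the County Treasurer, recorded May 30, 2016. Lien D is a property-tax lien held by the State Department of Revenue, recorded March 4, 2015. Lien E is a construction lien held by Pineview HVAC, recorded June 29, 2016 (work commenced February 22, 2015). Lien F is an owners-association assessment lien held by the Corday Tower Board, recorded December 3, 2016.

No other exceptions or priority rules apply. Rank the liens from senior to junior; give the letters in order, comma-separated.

Adjusting effective dates: E is treated as recorded February 22, 2015, the work-commencement date.
F, as an owners-association assessment lien, has superpriority and ranks first.
Remaining liens by effective date: E (February 22, 2015), D (March 4, 2015), C (May 30, 2016), A (October 1, 2016), B (April 7, 2017).
D is senior to B before the subordination, so the two trade places.

F, E, B, C, A, D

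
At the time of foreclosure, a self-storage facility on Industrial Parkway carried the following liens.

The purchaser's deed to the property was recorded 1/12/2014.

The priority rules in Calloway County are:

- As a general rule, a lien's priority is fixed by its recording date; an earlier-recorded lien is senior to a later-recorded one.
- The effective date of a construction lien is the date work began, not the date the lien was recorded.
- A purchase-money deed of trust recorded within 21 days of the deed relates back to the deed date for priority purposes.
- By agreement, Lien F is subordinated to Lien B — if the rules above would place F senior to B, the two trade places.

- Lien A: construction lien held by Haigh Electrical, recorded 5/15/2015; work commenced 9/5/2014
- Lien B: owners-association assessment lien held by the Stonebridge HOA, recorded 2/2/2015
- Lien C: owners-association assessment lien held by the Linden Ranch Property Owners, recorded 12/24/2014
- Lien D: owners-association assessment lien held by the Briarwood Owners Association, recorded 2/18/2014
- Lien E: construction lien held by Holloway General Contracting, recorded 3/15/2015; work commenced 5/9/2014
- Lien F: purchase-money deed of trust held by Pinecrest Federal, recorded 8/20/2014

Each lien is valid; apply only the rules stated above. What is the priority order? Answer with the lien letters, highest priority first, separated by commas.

Adjusting effective dates: A is treated as recorded 9/5/2014, the work-commencement date; E's effective date is 5/9/2014, when work began; F was recorded 220 days after the deed — beyond 21 days — so no relation-back applies.
By effective date: D (2/18/2014), E (5/9/2014), F (8/20/2014), A (9/5/2014), C (12/24/2014), B (2/2/2015).
F would otherwise be senior to B, so under the subordination agreement F and B exchange positions.

D, E, B, A, C, F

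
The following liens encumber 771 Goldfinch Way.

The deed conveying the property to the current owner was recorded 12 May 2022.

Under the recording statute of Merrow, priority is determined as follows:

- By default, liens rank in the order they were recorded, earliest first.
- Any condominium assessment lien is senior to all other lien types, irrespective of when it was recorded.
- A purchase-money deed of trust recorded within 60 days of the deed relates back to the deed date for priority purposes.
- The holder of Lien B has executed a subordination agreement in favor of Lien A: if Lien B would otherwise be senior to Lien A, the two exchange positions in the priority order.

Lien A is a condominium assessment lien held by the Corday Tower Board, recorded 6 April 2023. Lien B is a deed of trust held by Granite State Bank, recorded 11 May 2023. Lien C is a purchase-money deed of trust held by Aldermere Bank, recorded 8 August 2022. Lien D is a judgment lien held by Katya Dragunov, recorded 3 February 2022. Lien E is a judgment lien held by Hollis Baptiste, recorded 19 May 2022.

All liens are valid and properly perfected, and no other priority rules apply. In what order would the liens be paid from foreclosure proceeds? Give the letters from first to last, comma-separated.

Effective dates after the stated exceptions: C was recorded 88 days after the deed, outside the 60-day window, so it keeps its recording date.
A is a condominium assessment lien and takes priority over every other lien.
Remaining liens by effective date: D (3 February 2022), E (19 May 2022), C (8 August 2022), B (11 May 2023).
B already ranks below A; the subordination has no effect.

A, D, E, C, B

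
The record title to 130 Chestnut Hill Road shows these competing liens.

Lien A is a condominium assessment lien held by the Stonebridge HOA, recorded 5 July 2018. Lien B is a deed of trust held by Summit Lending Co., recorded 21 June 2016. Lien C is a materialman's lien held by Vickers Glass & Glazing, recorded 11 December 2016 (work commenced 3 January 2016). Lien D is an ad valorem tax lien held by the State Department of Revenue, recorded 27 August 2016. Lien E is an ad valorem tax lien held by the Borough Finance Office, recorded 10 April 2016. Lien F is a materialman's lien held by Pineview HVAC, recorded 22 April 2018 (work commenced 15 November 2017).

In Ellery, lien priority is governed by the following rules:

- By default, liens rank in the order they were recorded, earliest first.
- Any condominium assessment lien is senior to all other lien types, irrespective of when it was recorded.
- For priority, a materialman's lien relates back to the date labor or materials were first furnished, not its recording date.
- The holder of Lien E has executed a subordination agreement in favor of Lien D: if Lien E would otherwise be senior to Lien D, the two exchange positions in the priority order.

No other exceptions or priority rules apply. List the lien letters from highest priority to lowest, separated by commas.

A, C, D, B, E, F

Effective dates after the stated exceptions: C's effective date is 3 January 2016, when work began; F's effective date is 15 November 2017, when work began.
A, as a condominium assessment lien, has superpriority and ranks first.
Among the remaining liens, by effective date: C (3 January 2016), E (10 April 2016), B (21 June 2016), D (27 August 2016), F (15 November 2017).
E would otherwise be senior to D, so under the subordination agreement E and D exchange positions.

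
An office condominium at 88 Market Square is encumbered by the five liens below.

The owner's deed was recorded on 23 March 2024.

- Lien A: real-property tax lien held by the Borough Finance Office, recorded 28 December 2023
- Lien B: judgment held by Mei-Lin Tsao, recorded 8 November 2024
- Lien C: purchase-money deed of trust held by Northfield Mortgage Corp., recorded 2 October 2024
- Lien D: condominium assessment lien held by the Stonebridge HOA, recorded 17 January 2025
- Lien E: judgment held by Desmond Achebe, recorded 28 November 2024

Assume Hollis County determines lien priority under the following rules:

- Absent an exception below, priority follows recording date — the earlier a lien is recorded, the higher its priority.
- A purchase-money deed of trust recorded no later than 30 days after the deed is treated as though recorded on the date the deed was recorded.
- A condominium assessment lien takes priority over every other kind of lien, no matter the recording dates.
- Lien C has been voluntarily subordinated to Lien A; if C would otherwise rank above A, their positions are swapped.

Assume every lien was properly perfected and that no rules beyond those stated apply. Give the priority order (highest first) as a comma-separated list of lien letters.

D, A, C, B, E

Effective dates: C was recorded 193 days after the deed, outside the 30-day window, so it keeps its recording date.
D is a condominium assessment lien and takes priority over every other lien.
The other liens, earliest effective date first: A (28 December 2023), C (2 October 2024), B (8 November 2024), E (28 November 2024).
C is already junior to A, so the subordination agreement changes nothing.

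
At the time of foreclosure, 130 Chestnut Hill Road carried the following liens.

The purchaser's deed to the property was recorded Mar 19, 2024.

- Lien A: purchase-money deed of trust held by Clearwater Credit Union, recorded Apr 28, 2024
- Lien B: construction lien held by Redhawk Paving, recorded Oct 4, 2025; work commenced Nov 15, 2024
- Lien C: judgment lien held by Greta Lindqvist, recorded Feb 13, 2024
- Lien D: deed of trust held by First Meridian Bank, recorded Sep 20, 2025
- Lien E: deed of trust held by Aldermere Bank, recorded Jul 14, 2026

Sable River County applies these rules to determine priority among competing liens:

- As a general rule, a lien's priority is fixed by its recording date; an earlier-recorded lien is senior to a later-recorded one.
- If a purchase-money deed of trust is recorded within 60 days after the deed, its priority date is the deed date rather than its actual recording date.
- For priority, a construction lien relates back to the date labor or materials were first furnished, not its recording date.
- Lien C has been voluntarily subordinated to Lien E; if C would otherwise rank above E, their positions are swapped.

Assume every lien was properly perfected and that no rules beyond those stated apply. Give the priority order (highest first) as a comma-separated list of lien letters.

Effective dates after the stated exceptions: A's effective date is the deed date, Mar 19, 2024; B relates back to Nov 15, 2024 (work commenced).
By effective date: C (Feb 13, 2024), A (Mar 19, 2024), B (Nov 15, 2024), D (Sep 20, 2025), E (Jul 14, 2026).
Because C would otherwise rank above E, the subordination swaps them.

E, A, B, D, C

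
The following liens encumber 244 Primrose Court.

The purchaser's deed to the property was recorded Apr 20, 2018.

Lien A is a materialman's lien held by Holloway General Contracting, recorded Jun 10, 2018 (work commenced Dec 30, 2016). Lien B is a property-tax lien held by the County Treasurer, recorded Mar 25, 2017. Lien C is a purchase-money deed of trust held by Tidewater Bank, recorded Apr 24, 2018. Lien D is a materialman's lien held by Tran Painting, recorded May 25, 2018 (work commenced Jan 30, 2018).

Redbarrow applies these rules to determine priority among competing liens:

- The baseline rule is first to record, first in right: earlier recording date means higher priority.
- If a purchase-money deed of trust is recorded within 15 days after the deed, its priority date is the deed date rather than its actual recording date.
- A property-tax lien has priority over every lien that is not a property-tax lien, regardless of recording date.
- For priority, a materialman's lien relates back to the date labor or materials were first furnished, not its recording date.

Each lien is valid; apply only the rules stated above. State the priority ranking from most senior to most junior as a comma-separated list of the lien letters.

Adjusting effective dates: A's effective date is Dec 30, 2016, when work began; C relates back to the deed date Apr 20, 2018; D relates back to Jan 30, 2018 (work commenced).
B, as a property-tax lien, has superpriority and ranks first.
Ordering the rest by effective date: A (Dec 30, 2016), D (Jan 30, 2018), C (Apr 20, 2018).

B, A, D, C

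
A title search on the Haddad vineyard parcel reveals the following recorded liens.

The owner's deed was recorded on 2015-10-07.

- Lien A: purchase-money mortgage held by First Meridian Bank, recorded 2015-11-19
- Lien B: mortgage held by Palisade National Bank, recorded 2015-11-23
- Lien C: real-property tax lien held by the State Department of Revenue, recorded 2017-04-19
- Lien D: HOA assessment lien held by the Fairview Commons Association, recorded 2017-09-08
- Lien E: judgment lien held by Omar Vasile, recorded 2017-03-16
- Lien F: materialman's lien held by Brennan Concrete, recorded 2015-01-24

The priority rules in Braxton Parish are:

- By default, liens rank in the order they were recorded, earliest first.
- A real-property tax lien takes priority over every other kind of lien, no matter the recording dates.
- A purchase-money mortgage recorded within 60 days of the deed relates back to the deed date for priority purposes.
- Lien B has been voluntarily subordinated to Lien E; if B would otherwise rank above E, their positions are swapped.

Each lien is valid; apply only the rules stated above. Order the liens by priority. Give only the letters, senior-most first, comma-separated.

C, F, A, E, B, D

Effective dates after the stated exceptions: A was recorded within the 60-day window, so its effective date is the deed date 2015-10-07.
C is a real-property tax lien, so it outranks all other liens regardless of date.
Among the remaining liens, by effective date: F (2015-01-24), A (2015-10-07), B (2015-11-23), E (2017-03-16), D (2017-09-08).
B would otherwise be senior to E, so under the subordination agreement B and E exchange positions.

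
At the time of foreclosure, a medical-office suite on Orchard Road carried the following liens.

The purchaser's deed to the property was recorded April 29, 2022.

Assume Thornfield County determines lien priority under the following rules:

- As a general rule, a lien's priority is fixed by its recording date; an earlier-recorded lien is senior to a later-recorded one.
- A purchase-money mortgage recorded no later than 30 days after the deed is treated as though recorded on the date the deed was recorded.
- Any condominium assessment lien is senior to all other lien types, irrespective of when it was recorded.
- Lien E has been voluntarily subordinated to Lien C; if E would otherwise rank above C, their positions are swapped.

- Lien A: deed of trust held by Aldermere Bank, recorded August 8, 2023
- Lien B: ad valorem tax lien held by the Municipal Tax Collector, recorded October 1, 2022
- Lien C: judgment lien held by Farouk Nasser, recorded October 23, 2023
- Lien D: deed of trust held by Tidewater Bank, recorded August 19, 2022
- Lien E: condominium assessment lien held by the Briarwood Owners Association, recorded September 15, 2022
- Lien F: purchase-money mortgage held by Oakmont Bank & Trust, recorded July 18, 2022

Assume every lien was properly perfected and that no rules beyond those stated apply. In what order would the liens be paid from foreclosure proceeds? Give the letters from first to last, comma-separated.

C, F, D, B, A, E

First, effective dates: F was recorded 80 days after the deed, outside the 30-day window, so it keeps its recording date.
E is a condominium assessment lien and takes priority over every other lien.
Among the remaining liens, by effective date: F (July 18, 2022), D (August 19, 2022), B (October 1, 2022), A (August 8, 2023), C (October 23, 2023).
E would otherwise be senior to C, so under the subordination agreement E and C exchange positions.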